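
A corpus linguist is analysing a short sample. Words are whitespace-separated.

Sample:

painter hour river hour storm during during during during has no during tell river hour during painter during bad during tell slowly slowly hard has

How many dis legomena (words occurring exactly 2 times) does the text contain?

Frequencies: during:8, hour:3, painter:2, river:2, has:2, tell:2, slowly:2, storm:1, no:1, bad:1, hard:1
Words with frequency 2: has, painter, river, slowly, tell

5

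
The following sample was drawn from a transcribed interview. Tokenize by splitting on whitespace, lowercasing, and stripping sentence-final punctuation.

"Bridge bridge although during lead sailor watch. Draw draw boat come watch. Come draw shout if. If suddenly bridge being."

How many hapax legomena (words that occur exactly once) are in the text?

Frequencies: bridge:3, draw:3, watch:2, come:2, if:2, although:1, during:1, lead:1, sailor:1, boat:1, shout:1, suddenly:1, being:1
Hapax (freq=1): although, being, boat, during, lead, sailor, shout, suddenly

8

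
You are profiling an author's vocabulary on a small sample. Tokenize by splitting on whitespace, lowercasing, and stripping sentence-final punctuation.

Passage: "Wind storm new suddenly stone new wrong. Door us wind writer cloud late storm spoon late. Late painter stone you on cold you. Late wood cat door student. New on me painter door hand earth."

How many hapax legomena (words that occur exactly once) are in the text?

13

Frequencies: late:4, new:3, door:3, wind:2, storm:2, stone:2, painter:2, you:2, on:2, suddenly:1, wrong:1, us:1, writer:1, cloud:1, spoon:1, cold:1, wood:1, cat:1, student:1, me:1, … (2 more, each freq 1)
Hapax (freq=1): cat, cloud, cold, earth, hand, me, spoon, student, suddenly, us, wood, writer, wrong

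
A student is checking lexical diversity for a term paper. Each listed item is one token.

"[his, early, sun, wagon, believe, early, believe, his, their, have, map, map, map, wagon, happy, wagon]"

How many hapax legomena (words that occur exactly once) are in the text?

Frequencies: wagon:3, map:3, his:2, early:2, believe:2, sun:1, their:1, have:1, happy:1
Hapax (freq=1): happy, have, sun, their

4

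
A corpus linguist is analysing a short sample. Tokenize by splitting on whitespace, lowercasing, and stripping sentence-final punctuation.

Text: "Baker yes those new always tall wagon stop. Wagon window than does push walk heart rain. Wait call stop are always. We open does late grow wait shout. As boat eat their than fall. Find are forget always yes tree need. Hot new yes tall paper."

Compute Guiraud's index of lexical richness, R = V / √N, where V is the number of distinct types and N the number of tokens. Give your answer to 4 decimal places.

N = 46, V = 34.
√N = 6.782330
R = 34 / 6.782330 = 5.0130

5.0130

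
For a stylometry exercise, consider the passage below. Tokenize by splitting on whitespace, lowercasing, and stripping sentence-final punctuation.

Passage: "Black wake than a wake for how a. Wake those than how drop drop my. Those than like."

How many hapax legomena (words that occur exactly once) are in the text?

4

Frequencies: wake:3, than:3, a:2, how:2, those:2, drop:2, black:1, for:1, my:1, like:1
Hapax (freq=1): black, for, like, my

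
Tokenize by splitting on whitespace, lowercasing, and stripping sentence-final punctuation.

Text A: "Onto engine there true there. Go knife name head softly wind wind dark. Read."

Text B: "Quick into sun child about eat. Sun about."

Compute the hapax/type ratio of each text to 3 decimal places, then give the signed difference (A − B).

0.166

A: hapax=10, V=12, ratio=0.833
B: hapax=4, V=6, ratio=0.667
Difference = 0.833 − 0.667 = 0.166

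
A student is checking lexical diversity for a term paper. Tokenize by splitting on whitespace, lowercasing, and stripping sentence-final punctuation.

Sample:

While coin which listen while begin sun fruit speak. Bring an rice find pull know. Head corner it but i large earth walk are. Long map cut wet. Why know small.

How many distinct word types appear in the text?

Distinct types: {an, are, begin, bring, but, coin, corner, cut, earth, find, fruit, head, i, it, know, large, listen, long, map, pull, rice, small, speak, sun, walk, wet, which, while, why}
V = 29

29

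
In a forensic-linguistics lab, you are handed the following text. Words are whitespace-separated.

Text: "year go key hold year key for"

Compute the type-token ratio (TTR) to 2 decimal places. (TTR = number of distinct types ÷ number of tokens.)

0.71

N = 7 tokens, V = 5 types.
TTR = V / N = 5 / 7 = 0.71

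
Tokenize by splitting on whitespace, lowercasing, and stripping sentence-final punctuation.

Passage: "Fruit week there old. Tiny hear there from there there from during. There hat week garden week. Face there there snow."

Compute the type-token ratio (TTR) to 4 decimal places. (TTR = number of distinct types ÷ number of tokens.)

0.5714

N = 21 tokens, V = 12 types.
TTR = V / N = 12 / 21 = 0.5714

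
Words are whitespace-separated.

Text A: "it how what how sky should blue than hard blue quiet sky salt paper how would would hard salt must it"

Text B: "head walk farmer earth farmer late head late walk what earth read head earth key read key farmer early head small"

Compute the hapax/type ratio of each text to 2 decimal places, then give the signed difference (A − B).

A: hapax=6, V=13, ratio=0.46
B: hapax=3, V=10, ratio=0.30
Difference = 0.46 − 0.30 = 0.16

0.16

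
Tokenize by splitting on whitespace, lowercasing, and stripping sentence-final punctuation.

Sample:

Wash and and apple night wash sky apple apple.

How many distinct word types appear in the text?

5

Distinct types: {and, apple, night, sky, wash}
V = 5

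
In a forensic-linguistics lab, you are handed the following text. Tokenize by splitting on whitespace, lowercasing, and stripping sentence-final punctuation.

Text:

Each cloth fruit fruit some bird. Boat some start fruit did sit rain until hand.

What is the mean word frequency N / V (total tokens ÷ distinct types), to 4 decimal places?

1.2500

N = 15 tokens, V = 12 types.
Mean frequency = N / V = 15 / 12 = 1.2500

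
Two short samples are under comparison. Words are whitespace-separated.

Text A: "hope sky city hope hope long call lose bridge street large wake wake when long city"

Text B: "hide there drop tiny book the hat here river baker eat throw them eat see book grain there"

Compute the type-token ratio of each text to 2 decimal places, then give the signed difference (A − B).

-0.14

TTR(A) = 11/16 = 0.69
TTR(B) = 15/18 = 0.83
Difference = 0.69 − 0.83 = -0.14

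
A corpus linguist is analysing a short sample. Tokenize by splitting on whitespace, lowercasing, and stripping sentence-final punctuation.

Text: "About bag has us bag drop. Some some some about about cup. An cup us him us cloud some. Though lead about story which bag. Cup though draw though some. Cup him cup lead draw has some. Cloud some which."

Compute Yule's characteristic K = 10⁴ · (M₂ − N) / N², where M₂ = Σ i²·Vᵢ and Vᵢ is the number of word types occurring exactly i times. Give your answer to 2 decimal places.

650.00

Frequencies: some:7, cup:5, about:4, bag:3, us:3, though:3, has:2, him:2, cloud:2, lead:2, which:2, draw:2, drop:1, an:1, story:1
N = 40. Frequency spectrum: V_1=3, V_2=6, V_3=3, V_4=1, V_5=1, V_7=1
M₂ = 1²·3 + 2²·6 + 3²·3 + 4²·1 + 5²·1 + 7²·1 = 144
K = 10000 × (144 − 40) / 40² = 650.00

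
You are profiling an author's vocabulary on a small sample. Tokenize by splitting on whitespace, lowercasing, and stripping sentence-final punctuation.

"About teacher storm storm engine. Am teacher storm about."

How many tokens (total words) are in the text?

9

Tokens: about, teacher, storm, storm, engine, am, teacher, storm, about
N = 9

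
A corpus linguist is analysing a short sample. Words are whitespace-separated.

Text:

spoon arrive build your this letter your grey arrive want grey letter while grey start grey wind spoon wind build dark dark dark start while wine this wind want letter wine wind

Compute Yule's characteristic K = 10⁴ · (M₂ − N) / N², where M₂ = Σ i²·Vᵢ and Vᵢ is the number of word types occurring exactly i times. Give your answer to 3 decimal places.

Frequencies: grey:4, wind:4, letter:3, dark:3, spoon:2, arrive:2, build:2, your:2, this:2, want:2, while:2, start:2, wine:2
N = 32. Frequency spectrum: V_2=9, V_3=2, V_4=2
M₂ = 2²·9 + 3²·2 + 4²·2 = 86
K = 10000 × (86 − 32) / 32² = 527.344

527.344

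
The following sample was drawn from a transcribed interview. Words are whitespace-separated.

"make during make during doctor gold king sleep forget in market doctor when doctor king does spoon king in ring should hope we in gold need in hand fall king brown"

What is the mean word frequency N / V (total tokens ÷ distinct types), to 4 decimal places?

N = 31 tokens, V = 20 types.
Mean frequency = N / V = 31 / 20 = 1.5500

1.5500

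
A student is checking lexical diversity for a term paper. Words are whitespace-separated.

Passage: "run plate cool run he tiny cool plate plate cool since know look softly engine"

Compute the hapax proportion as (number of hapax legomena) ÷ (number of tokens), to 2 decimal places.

Frequencies: plate:3, cool:3, run:2, he:1, tiny:1, since:1, know:1, look:1, softly:1, engine:1
Hapax count = 7; token count = 15.
Ratio = 7 / 15 = 0.47

0.47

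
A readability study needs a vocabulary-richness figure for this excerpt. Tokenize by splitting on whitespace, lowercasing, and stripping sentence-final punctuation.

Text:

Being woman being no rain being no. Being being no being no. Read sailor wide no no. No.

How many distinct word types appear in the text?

Distinct types: {being, no, rain, read, sailor, wide, woman}
V = 7

7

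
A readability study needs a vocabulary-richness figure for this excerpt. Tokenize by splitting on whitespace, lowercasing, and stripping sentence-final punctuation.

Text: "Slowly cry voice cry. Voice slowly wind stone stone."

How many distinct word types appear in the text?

Distinct types: {cry, slowly, stone, voice, wind}
V = 5

5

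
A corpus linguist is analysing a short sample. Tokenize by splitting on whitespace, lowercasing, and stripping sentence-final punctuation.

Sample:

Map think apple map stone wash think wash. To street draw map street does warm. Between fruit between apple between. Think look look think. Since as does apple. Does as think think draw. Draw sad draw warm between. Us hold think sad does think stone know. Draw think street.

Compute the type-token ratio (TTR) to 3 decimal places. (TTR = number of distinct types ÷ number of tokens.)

N = 49 tokens, V = 19 types.
TTR = V / N = 19 / 49 = 0.388

0.388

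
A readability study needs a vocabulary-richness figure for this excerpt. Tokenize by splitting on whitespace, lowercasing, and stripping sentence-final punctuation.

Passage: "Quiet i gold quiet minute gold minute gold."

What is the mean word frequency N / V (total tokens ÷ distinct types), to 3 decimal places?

N = 8 tokens, V = 4 types.
Mean frequency = N / V = 8 / 4 = 2.000

2.000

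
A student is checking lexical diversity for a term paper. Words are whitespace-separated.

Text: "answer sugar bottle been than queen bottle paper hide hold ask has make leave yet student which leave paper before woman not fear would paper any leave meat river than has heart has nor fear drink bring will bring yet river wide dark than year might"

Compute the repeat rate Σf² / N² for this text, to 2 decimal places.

Frequencies: than:3, paper:3, has:3, leave:3, bottle:2, yet:2, fear:2, river:2, bring:2, answer:1, sugar:1, been:1, queen:1, hide:1, hold:1, ask:1, make:1, student:1, which:1, before:1, … (13 more, each freq 1)
Σf² = 80; N² = 2116
Repeat rate = 80 / 2116 = 0.04

0.04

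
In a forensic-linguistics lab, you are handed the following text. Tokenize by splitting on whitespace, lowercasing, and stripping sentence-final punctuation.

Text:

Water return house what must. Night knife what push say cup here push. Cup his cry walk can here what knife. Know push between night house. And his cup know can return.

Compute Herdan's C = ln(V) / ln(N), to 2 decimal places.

0.83

N = 32, V = 18.
ln(V) = 2.890372, ln(N) = 3.465736
C = 2.890372 / 3.465736 = 0.83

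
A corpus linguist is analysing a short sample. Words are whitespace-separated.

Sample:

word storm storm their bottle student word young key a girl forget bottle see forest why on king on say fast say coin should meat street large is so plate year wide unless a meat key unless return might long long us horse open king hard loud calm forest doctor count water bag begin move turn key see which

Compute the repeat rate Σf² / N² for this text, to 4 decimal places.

0.0256

Frequencies: key:3, word:2, storm:2, bottle:2, a:2, see:2, forest:2, on:2, king:2, say:2, meat:2, unless:2, long:2, their:1, student:1, young:1, girl:1, forget:1, why:1, fast:1, … (25 more, each freq 1)
Σf² = 89; N² = 3481
Repeat rate = 89 / 3481 = 0.0256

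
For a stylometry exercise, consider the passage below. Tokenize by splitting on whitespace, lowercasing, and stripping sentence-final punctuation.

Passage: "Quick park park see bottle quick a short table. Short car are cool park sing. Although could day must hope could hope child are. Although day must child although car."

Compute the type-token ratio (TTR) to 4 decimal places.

0.5667

N = 30 tokens, V = 17 types.
TTR = V / N = 17 / 30 = 0.5667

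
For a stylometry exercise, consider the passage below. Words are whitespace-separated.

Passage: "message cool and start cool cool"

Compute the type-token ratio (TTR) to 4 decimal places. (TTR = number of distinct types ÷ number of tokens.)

0.6667

N = 6 tokens, V = 4 types.
TTR = V / N = 4 / 6 = 0.6667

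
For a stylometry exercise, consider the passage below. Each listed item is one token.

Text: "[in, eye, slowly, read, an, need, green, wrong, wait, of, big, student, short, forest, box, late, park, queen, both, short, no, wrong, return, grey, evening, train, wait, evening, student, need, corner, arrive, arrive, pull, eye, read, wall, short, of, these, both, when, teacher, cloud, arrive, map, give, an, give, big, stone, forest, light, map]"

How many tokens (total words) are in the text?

Tokens: in, eye, slowly, read, an, need, green, wrong, wait, of, big, student, short, forest, box, late, park, queen, both, short, no, wrong, return, grey, evening, train, wait, evening, student, need, corner, arrive, arrive, pull, eye, read, wall, short, of, these, both, when, teacher, cloud, arrive, map, give, an, give, big, stone, forest, light, map
N = 54

54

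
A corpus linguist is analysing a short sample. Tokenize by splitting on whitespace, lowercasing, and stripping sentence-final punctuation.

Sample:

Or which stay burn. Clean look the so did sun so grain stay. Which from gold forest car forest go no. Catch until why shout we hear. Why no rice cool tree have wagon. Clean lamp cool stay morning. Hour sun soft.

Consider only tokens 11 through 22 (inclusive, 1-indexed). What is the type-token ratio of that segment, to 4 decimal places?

0.9167

Segment tokens 11–22: so, grain, stay, which, from, gold, forest, car, forest, go, no, catch
Segment N = 12, segment V = 11.
TTR = 11 / 12 = 0.9167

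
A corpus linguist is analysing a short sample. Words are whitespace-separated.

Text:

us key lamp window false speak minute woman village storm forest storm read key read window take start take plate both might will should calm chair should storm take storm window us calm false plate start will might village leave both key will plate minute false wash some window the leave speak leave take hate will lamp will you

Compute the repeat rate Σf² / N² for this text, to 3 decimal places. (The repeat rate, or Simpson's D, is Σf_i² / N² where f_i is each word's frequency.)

0.046

Frequencies: will:5, window:4, storm:4, take:4, key:3, false:3, plate:3, leave:3, us:2, lamp:2, speak:2, minute:2, village:2, read:2, start:2, both:2, might:2, should:2, calm:2, woman:1, … (7 more, each freq 1)
Σf² = 161; N² = 3481
Repeat rate = 161 / 3481 = 0.046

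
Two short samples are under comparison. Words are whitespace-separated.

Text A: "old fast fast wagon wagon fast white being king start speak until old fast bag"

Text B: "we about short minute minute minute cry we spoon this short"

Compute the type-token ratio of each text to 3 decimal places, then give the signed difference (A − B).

TTR(A) = 10/15 = 0.667
TTR(B) = 7/11 = 0.636
Difference = 0.667 − 0.636 = 0.031

0.031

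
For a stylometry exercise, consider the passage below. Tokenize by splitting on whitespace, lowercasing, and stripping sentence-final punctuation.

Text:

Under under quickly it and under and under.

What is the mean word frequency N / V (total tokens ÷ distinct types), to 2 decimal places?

N = 8 tokens, V = 4 types.
Mean frequency = N / V = 8 / 4 = 2.00

2.00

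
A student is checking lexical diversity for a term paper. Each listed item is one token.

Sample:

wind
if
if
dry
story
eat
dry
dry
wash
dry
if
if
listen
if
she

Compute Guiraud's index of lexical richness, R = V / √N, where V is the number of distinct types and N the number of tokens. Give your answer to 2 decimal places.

2.07

N = 15, V = 8.
√N = 3.872983
R = 8 / 3.872983 = 2.07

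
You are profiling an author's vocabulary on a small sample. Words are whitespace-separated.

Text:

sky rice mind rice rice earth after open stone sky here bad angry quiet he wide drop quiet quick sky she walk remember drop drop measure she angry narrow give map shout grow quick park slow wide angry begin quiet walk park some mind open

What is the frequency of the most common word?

3

Frequencies: sky:3, rice:3, angry:3, quiet:3, drop:3, mind:2, open:2, wide:2, quick:2, she:2, walk:2, park:2, earth:1, after:1, stone:1, here:1, bad:1, he:1, remember:1, measure:1, … (8 more, each freq 1)
Most common: 'sky' with frequency 3.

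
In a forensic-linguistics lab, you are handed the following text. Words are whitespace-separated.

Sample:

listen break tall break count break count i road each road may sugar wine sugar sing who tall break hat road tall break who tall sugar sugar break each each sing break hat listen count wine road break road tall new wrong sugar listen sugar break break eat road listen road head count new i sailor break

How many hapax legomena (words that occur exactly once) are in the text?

5

Frequencies: break:11, road:7, sugar:6, tall:5, listen:4, count:4, each:3, i:2, wine:2, sing:2, who:2, hat:2, new:2, may:1, wrong:1, eat:1, head:1, sailor:1
Hapax (freq=1): eat, head, may, sailor, wrong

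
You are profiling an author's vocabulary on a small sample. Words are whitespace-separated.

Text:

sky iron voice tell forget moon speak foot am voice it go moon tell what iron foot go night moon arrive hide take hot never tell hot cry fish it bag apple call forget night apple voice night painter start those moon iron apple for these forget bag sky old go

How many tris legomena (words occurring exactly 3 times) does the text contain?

Frequencies: moon:4, iron:3, voice:3, tell:3, forget:3, go:3, night:3, apple:3, sky:2, foot:2, it:2, hot:2, bag:2, speak:1, am:1, what:1, arrive:1, hide:1, take:1, never:1, … (9 more, each freq 1)
Words with frequency 3: apple, forget, go, iron, night, tell, voice

7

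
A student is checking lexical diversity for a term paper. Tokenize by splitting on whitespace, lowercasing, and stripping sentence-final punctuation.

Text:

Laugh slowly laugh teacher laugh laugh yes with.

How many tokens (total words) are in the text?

8

Tokens: laugh, slowly, laugh, teacher, laugh, laugh, yes, with
N = 8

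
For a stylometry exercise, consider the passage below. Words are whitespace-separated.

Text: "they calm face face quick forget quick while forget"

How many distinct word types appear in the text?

Distinct types: {calm, face, forget, quick, they, while}
V = 6

6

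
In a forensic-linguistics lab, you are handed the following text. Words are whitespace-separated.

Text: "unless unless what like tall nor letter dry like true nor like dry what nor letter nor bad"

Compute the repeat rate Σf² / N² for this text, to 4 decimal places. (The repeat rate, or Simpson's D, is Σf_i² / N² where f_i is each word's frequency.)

0.1358

Frequencies: nor:4, like:3, unless:2, what:2, letter:2, dry:2, tall:1, true:1, bad:1
Σf² = 44; N² = 324
Repeat rate = 44 / 324 = 0.1358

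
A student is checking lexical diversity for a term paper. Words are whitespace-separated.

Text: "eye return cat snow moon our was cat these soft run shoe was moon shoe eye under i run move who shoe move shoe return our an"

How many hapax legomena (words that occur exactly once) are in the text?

Frequencies: shoe:4, eye:2, return:2, cat:2, moon:2, our:2, was:2, run:2, move:2, snow:1, these:1, soft:1, under:1, i:1, who:1, an:1
Hapax (freq=1): an, i, snow, soft, these, under, who

7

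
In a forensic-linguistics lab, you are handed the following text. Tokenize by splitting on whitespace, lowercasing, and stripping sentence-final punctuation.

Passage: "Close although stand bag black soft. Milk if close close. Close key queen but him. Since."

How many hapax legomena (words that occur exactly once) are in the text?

12

Frequencies: close:4, although:1, stand:1, bag:1, black:1, soft:1, milk:1, if:1, key:1, queen:1, but:1, him:1, since:1
Hapax (freq=1): although, bag, black, but, him, if, key, milk, queen, since, soft, stand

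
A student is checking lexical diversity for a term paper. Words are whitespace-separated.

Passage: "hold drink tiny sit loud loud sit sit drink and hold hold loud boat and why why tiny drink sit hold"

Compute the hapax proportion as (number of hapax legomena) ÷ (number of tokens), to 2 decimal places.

0.05

Frequencies: hold:4, sit:4, drink:3, loud:3, tiny:2, and:2, why:2, boat:1
Hapax count = 1; token count = 21.
Ratio = 1 / 21 = 0.05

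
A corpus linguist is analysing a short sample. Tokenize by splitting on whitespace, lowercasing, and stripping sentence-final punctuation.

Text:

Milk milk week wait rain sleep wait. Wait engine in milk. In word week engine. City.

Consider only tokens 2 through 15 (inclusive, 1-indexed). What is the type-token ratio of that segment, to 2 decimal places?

0.57

Segment tokens 2–15: milk, week, wait, rain, sleep, wait, wait, engine, in, milk, in, word, week, engine
Segment N = 14, segment V = 8.
TTR = 8 / 14 = 0.57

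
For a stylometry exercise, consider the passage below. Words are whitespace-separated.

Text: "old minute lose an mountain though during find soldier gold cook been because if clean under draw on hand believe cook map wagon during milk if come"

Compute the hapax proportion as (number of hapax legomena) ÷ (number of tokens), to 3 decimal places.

Frequencies: during:2, cook:2, if:2, old:1, minute:1, lose:1, an:1, mountain:1, though:1, find:1, soldier:1, gold:1, been:1, because:1, clean:1, under:1, draw:1, on:1, hand:1, believe:1, … (4 more, each freq 1)
Hapax count = 21; token count = 27.
Ratio = 21 / 27 = 0.778

0.778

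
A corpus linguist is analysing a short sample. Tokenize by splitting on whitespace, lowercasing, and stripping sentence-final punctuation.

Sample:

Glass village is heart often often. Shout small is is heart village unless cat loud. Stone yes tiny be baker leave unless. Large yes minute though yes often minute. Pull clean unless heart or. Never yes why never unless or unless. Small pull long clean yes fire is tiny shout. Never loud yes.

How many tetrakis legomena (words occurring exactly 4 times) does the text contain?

Frequencies: yes:6, unless:5, is:4, heart:3, often:3, never:3, village:2, shout:2, small:2, loud:2, tiny:2, minute:2, pull:2, clean:2, or:2, glass:1, cat:1, stone:1, be:1, baker:1, … (6 more, each freq 1)
Words with frequency 4: is

1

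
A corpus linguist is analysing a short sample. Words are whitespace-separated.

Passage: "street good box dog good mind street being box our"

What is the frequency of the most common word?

2

Frequencies: street:2, good:2, box:2, dog:1, mind:1, being:1, our:1
Most common: 'street' with frequency 2.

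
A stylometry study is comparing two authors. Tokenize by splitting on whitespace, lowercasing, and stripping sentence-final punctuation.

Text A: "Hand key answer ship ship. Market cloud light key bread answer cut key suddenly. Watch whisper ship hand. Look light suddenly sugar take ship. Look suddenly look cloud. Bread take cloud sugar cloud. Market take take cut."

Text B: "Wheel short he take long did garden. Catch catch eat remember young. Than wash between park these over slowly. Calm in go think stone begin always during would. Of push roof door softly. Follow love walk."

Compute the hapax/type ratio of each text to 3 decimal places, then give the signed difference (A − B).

-0.838

A: hapax=2, V=15, ratio=0.133
B: hapax=34, V=35, ratio=0.971
Difference = 0.133 − 0.971 = -0.838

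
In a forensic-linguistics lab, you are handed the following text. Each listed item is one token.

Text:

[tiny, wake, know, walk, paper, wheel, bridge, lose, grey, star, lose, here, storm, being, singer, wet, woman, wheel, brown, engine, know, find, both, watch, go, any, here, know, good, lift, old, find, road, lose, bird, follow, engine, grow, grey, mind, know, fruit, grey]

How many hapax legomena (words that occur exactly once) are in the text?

25

Frequencies: know:4, lose:3, grey:3, wheel:2, here:2, engine:2, find:2, tiny:1, wake:1, walk:1, paper:1, bridge:1, star:1, storm:1, being:1, singer:1, wet:1, woman:1, brown:1, both:1, … (12 more, each freq 1)
Hapax (freq=1): any, being, bird, both, bridge, brown, follow, fruit, go, good, grow, lift, mind, old, paper, road, singer, star, storm, tiny, wake, walk, watch, wet, woman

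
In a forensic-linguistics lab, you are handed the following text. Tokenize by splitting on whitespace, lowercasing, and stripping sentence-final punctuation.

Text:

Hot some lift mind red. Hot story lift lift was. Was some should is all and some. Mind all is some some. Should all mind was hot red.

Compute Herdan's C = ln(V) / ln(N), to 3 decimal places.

N = 28, V = 11.
ln(V) = 2.397895, ln(N) = 3.332205
C = 2.397895 / 3.332205 = 0.720

0.720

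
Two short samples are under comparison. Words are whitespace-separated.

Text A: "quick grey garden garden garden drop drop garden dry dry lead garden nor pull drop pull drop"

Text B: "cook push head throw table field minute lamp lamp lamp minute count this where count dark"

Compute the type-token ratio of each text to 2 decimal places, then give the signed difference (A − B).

-0.28

TTR(A) = 8/17 = 0.47
TTR(B) = 12/16 = 0.75
Difference = 0.47 − 0.75 = -0.28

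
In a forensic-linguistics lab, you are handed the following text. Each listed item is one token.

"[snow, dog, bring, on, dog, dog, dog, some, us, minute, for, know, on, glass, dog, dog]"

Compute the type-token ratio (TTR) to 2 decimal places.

N = 16 tokens, V = 10 types.
TTR = V / N = 10 / 16 = 0.63

0.63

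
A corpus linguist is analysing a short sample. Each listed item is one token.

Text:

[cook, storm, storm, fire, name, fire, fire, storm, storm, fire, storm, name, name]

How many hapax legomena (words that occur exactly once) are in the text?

Frequencies: storm:5, fire:4, name:3, cook:1
Hapax (freq=1): cook

1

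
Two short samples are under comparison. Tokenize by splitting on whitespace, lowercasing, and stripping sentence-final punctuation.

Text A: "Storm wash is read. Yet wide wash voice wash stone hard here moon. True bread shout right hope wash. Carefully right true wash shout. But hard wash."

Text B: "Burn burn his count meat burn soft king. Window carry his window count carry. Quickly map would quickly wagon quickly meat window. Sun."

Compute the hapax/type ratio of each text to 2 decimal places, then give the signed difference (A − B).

0.26

A: hapax=13, V=18, ratio=0.72
B: hapax=6, V=13, ratio=0.46
Difference = 0.72 − 0.46 = 0.26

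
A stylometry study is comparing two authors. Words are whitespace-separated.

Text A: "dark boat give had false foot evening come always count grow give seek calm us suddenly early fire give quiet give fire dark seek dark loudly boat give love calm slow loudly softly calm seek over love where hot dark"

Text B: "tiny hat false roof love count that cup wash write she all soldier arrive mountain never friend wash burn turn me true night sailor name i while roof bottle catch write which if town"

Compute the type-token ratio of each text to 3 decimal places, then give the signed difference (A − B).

-0.287

TTR(A) = 25/40 = 0.625
TTR(B) = 31/34 = 0.912
Difference = 0.625 − 0.912 = -0.287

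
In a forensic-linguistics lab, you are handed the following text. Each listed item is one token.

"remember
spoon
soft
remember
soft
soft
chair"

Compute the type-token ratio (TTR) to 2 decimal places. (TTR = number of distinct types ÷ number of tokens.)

N = 7 tokens, V = 4 types.
TTR = V / N = 4 / 7 = 0.57

0.57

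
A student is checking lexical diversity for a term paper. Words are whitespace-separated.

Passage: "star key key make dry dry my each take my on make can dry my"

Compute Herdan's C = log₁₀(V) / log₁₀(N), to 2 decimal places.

N = 15, V = 9.
log₁₀(V) = 0.954243, log₁₀(N) = 1.176091
C = 0.954243 / 1.176091 = 0.81

0.81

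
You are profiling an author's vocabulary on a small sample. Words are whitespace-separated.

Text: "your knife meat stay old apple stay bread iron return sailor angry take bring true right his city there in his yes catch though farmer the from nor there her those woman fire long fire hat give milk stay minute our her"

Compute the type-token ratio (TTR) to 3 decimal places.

N = 42 tokens, V = 36 types.
TTR = V / N = 36 / 42 = 0.857

0.857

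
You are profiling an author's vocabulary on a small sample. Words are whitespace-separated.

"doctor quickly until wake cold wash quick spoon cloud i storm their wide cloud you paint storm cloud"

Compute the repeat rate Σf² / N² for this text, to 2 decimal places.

0.08

Frequencies: cloud:3, storm:2, doctor:1, quickly:1, until:1, wake:1, cold:1, wash:1, quick:1, spoon:1, i:1, their:1, wide:1, you:1, paint:1
Σf² = 26; N² = 324
Repeat rate = 26 / 324 = 0.08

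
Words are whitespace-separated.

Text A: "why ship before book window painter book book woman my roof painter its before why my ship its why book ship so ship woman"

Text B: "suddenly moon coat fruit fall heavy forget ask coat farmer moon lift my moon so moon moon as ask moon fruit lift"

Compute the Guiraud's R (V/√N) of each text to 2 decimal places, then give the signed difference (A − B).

-0.52

A: V=11, N=24, R=2.25
B: V=13, N=22, R=2.77
Difference = 2.25 − 2.77 = -0.52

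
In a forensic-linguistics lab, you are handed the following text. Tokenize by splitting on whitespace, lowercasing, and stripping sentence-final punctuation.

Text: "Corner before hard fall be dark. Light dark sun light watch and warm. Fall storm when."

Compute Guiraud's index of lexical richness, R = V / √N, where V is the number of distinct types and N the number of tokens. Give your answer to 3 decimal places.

3.250

N = 16, V = 13.
√N = 4.000000
R = 13 / 4.000000 = 3.250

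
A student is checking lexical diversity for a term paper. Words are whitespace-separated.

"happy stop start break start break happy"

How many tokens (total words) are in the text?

Tokens: happy, stop, start, break, start, break, happy
N = 7

7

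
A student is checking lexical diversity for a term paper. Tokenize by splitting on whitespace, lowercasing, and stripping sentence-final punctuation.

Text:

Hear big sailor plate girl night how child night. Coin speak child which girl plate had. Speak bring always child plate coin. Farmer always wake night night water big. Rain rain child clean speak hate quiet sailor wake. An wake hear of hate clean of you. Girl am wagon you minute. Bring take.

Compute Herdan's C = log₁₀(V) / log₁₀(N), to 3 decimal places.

N = 53, V = 28.
log₁₀(V) = 1.447158, log₁₀(N) = 1.724276
C = 1.447158 / 1.724276 = 0.839

0.839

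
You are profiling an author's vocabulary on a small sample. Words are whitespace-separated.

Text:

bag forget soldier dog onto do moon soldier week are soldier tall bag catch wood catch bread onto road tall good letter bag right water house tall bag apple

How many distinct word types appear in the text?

Distinct types: {apple, are, bag, bread, catch, do, dog, forget, good, house, letter, moon, onto, right, road, soldier, tall, water, week, wood}
V = 20

20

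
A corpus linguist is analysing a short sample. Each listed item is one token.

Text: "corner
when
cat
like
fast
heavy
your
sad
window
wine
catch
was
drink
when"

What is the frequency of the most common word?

2

Frequencies: when:2, corner:1, cat:1, like:1, fast:1, heavy:1, your:1, sad:1, window:1, wine:1, catch:1, was:1, drink:1
Most common: 'when' with frequency 2.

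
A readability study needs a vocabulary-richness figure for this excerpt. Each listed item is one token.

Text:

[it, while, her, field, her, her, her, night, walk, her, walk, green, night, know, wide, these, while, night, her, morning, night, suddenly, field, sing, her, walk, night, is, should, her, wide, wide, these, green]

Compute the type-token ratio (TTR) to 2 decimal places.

N = 34 tokens, V = 15 types.
TTR = V / N = 15 / 34 = 0.44

0.44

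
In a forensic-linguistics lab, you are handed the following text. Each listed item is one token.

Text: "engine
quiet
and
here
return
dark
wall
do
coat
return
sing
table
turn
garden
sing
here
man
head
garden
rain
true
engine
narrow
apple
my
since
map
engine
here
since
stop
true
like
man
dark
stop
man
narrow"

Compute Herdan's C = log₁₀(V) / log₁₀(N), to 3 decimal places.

N = 38, V = 24.
log₁₀(V) = 1.380211, log₁₀(N) = 1.579784
C = 1.380211 / 1.579784 = 0.874

0.874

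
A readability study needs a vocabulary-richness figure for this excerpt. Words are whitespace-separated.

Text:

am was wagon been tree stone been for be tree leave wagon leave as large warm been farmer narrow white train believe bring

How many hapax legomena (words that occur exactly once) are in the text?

Frequencies: been:3, wagon:2, tree:2, leave:2, am:1, was:1, stone:1, for:1, be:1, as:1, large:1, warm:1, farmer:1, narrow:1, white:1, train:1, believe:1, bring:1
Hapax (freq=1): am, as, be, believe, bring, farmer, for, large, narrow, stone, train, warm, was, white

14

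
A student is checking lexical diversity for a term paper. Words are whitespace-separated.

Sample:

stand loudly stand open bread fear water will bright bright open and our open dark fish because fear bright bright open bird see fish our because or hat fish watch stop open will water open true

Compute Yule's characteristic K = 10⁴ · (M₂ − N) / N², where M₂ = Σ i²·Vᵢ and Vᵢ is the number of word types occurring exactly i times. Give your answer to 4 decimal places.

Frequencies: open:6, bright:4, fish:3, stand:2, fear:2, water:2, will:2, our:2, because:2, loudly:1, bread:1, and:1, dark:1, bird:1, see:1, or:1, hat:1, watch:1, stop:1, true:1
N = 36. Frequency spectrum: V_1=11, V_2=6, V_3=1, V_4=1, V_6=1
M₂ = 1²·11 + 2²·6 + 3²·1 + 4²·1 + 6²·1 = 96
K = 10000 × (96 − 36) / 36² = 462.9630

462.9630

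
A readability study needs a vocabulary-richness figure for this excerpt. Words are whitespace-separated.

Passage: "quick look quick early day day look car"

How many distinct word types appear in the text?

Distinct types: {car, day, early, look, quick}
V = 5

5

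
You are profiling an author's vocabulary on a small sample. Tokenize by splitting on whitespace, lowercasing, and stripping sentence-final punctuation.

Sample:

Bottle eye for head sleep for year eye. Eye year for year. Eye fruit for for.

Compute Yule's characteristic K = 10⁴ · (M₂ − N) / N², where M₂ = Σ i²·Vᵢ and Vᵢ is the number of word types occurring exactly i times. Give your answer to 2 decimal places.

1484.38

Frequencies: for:5, eye:4, year:3, bottle:1, head:1, sleep:1, fruit:1
N = 16. Frequency spectrum: V_1=4, V_3=1, V_4=1, V_5=1
M₂ = 1²·4 + 3²·1 + 4²·1 + 5²·1 = 54
K = 10000 × (54 − 16) / 16² = 1484.38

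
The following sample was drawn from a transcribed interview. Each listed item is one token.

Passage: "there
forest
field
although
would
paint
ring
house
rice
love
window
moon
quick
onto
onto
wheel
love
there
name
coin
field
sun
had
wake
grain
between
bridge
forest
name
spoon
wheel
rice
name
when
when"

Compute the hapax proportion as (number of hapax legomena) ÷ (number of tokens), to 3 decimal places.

0.457

Frequencies: name:3, there:2, forest:2, field:2, rice:2, love:2, onto:2, wheel:2, when:2, although:1, would:1, paint:1, ring:1, house:1, window:1, moon:1, quick:1, coin:1, sun:1, had:1, … (5 more, each freq 1)
Hapax count = 16; token count = 35.
Ratio = 16 / 35 = 0.457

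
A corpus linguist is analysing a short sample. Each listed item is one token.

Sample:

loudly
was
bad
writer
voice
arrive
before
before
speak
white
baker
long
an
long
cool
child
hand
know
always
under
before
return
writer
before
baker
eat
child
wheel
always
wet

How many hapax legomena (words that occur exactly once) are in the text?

Frequencies: before:4, writer:2, baker:2, long:2, child:2, always:2, loudly:1, was:1, bad:1, voice:1, arrive:1, speak:1, white:1, an:1, cool:1, hand:1, know:1, under:1, return:1, eat:1, … (2 more, each freq 1)
Hapax (freq=1): an, arrive, bad, cool, eat, hand, know, loudly, return, speak, under, voice, was, wet, wheel, white

16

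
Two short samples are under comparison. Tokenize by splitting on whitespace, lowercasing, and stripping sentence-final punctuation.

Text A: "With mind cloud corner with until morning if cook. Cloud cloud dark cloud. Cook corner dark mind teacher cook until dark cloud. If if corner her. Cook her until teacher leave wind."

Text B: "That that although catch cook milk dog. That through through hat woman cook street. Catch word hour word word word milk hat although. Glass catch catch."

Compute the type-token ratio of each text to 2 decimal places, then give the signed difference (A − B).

-0.09

TTR(A) = 13/32 = 0.41
TTR(B) = 13/26 = 0.50
Difference = 0.41 − 0.50 = -0.09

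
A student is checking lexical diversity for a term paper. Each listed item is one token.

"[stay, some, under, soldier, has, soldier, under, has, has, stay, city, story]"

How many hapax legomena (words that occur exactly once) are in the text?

Frequencies: has:3, stay:2, under:2, soldier:2, some:1, city:1, story:1
Hapax (freq=1): city, some, story

3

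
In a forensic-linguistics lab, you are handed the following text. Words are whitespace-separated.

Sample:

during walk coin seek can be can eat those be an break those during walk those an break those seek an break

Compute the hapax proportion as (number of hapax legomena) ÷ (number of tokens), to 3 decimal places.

Frequencies: those:4, an:3, break:3, during:2, walk:2, seek:2, can:2, be:2, coin:1, eat:1
Hapax count = 2; token count = 22.
Ratio = 2 / 22 = 0.091

0.091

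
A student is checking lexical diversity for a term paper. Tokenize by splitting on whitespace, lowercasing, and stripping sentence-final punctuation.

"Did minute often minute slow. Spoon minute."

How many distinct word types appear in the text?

5

Distinct types: {did, minute, often, slow, spoon}
V = 5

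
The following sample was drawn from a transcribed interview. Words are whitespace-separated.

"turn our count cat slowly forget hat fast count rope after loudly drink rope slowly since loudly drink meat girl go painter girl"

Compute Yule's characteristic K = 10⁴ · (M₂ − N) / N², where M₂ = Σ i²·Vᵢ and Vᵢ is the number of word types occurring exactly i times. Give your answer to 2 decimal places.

226.84

Frequencies: count:2, slowly:2, rope:2, loudly:2, drink:2, girl:2, turn:1, our:1, cat:1, forget:1, hat:1, fast:1, after:1, since:1, meat:1, go:1, painter:1
N = 23. Frequency spectrum: V_1=11, V_2=6
M₂ = 1²·11 + 2²·6 = 35
K = 10000 × (35 − 23) / 23² = 226.84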